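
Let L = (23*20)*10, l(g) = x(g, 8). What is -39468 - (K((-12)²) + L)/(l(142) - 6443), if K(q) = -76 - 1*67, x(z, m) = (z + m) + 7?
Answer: -248091391/6286 ≈ -39467.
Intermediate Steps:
x(z, m) = 7 + m + z (x(z, m) = (m + z) + 7 = 7 + m + z)
K(q) = -143 (K(q) = -76 - 67 = -143)
l(g) = 15 + g (l(g) = 7 + 8 + g = 15 + g)
L = 4600 (L = 460*10 = 4600)
-39468 - (K((-12)²) + L)/(l(142) - 6443) = -39468 - (-143 + 4600)/((15 + 142) - 6443) = -39468 - 4457/(157 - 6443) = -39468 - 4457/(-6286) = -39468 - 4457*(-1)/6286 = -39468 - 1*(-4457/6286) = -39468 + 4457/6286 = -248091391/6286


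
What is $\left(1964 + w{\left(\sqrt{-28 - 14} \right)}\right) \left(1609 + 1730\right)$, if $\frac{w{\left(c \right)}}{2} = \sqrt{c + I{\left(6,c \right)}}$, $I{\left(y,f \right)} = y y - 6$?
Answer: $6557796 + 6678 \sqrt{30 + i \sqrt{42}} \approx 6.5946 \cdot 10^{6} + 3928.2 i$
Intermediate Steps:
$I{\left(y,f \right)} = -6 + y^{2}$ ($I{\left(y,f \right)} = y^{2} - 6 = -6 + y^{2}$)
$w{\left(c \right)} = 2 \sqrt{30 + c}$ ($w{\left(c \right)} = 2 \sqrt{c - \left(6 - 6^{2}\right)} = 2 \sqrt{c + \left(-6 + 36\right)} = 2 \sqrt{c + 30} = 2 \sqrt{30 + c}$)
$\left(1964 + w{\left(\sqrt{-28 - 14} \right)}\right) \left(1609 + 1730\right) = \left(1964 + 2 \sqrt{30 + \sqrt{-28 - 14}}\right) \left(1609 + 1730\right) = \left(1964 + 2 \sqrt{30 + \sqrt{-42}}\right) 3339 = \left(1964 + 2 \sqrt{30 + i \sqrt{42}}\right) 3339 = 6557796 + 6678 \sqrt{30 + i \sqrt{42}}$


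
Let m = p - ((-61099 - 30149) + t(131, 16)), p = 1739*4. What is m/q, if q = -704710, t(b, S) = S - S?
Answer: -49102/352355 ≈ -0.13935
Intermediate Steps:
t(b, S) = 0
p = 6956
m = 98204 (m = 6956 - ((-61099 - 30149) + 0) = 6956 - (-91248 + 0) = 6956 - 1*(-91248) = 6956 + 91248 = 98204)
m/q = 98204/(-704710) = 98204*(-1/704710) = -49102/352355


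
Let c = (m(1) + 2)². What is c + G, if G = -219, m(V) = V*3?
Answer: -194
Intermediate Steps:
m(V) = 3*V
c = 25 (c = (3*1 + 2)² = (3 + 2)² = 5² = 25)
c + G = 25 - 219 = -194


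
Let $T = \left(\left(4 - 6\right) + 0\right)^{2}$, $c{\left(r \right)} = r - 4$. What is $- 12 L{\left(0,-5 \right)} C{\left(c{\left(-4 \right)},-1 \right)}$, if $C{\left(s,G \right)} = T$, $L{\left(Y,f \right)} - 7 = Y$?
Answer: $-336$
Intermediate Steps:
$c{\left(r \right)} = -4 + r$ ($c{\left(r \right)} = r - 4 = -4 + r$)
$L{\left(Y,f \right)} = 7 + Y$
$T = 4$ ($T = \left(\left(4 - 6\right) + 0\right)^{2} = \left(-2 + 0\right)^{2} = \left(-2\right)^{2} = 4$)
$C{\left(s,G \right)} = 4$
$- 12 L{\left(0,-5 \right)} C{\left(c{\left(-4 \right)},-1 \right)} = - 12 \left(7 + 0\right) 4 = \left(-12\right) 7 \cdot 4 = \left(-84\right) 4 = -336$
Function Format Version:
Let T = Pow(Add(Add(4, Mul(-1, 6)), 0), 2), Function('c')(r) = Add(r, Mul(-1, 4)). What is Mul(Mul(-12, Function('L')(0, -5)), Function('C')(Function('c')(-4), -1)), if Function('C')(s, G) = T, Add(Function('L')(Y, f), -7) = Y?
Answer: -336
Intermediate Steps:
Function('c')(r) = Add(-4, r) (Function('c')(r) = Add(r, -4) = Add(-4, r))
Function('L')(Y, f) = Add(7, Y)
T = 4 (T = Pow(Add(Add(4, -6), 0), 2) = Pow(Add(-2, 0), 2) = Pow(-2, 2) = 4)
Function('C')(s, G) = 4
Mul(Mul(-12, Function('L')(0, -5)), Function('C')(Function('c')(-4), -1)) = Mul(Mul(-12, Add(7, 0)), 4) = Mul(Mul(-12, 7), 4) = Mul(-84, 4) = -336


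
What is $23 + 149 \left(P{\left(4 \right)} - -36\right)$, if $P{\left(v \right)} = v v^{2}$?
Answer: $14923$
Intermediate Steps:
$P{\left(v \right)} = v^{3}$
$23 + 149 \left(P{\left(4 \right)} - -36\right) = 23 + 149 \left(4^{3} - -36\right) = 23 + 149 \left(64 + 36\right) = 23 + 149 \cdot 100 = 23 + 14900 = 14923$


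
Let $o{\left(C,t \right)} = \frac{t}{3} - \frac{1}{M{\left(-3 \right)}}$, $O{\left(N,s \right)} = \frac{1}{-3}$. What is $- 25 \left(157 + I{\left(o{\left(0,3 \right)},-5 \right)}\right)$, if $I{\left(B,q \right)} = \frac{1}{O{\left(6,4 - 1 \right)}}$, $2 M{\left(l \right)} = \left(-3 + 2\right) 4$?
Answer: $-3850$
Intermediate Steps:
$M{\left(l \right)} = -2$ ($M{\left(l \right)} = \frac{\left(-3 + 2\right) 4}{2} = \frac{\left(-1\right) 4}{2} = \frac{1}{2} \left(-4\right) = -2$)
$O{\left(N,s \right)} = - \frac{1}{3}$
$o{\left(C,t \right)} = \frac{1}{2} + \frac{t}{3}$ ($o{\left(C,t \right)} = \frac{t}{3} - \frac{1}{-2} = t \frac{1}{3} - - \frac{1}{2} = \frac{t}{3} + \frac{1}{2} = \frac{1}{2} + \frac{t}{3}$)
$I{\left(B,q \right)} = -3$ ($I{\left(B,q \right)} = \frac{1}{- \frac{1}{3}} = -3$)
$- 25 \left(157 + I{\left(o{\left(0,3 \right)},-5 \right)}\right) = - 25 \left(157 - 3\right) = \left(-25\right) 154 = -3850$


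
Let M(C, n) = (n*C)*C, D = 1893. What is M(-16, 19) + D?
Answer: 6757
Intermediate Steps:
M(C, n) = n*C² (M(C, n) = (C*n)*C = n*C²)
M(-16, 19) + D = 19*(-16)² + 1893 = 19*256 + 1893 = 4864 + 1893 = 6757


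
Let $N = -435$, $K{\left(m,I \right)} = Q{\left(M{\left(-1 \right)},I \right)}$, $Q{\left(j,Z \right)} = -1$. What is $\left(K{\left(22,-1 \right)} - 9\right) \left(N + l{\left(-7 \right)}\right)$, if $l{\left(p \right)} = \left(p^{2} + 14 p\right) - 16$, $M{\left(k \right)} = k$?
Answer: $5000$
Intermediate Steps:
$K{\left(m,I \right)} = -1$
$l{\left(p \right)} = -16 + p^{2} + 14 p$
$\left(K{\left(22,-1 \right)} - 9\right) \left(N + l{\left(-7 \right)}\right) = \left(-1 - 9\right) \left(-435 + \left(-16 + \left(-7\right)^{2} + 14 \left(-7\right)\right)\right) = - 10 \left(-435 - 65\right) = \left(-10\right) \left(-500\right) = 5000$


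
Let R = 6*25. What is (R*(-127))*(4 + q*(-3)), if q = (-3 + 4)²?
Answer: -19050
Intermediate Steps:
R = 150
q = 1 (q = 1² = 1)
(R*(-127))*(4 + q*(-3)) = (150*(-127))*(4 + 1*(-3)) = -19050*(4 - 3) = -19050*1 = -19050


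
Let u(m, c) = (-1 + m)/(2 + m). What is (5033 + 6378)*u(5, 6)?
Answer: 45644/7 ≈ 6520.6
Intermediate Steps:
u(m, c) = (-1 + m)/(2 + m)
(5033 + 6378)*u(5, 6) = (5033 + 6378)*((-1 + 5)/(2 + 5)) = 11411*(4/7) = 45644/7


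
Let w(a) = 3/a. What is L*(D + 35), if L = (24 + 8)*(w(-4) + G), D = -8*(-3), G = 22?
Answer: 40120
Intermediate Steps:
D = 24
L = 680 (L = (24 + 8)*(3/(-4) + 22) = 32*(3*(-¼) + 22) = 32*(-¾ + 22) = 32*(85/4) = 680)
L*(D + 35) = 680*(24 + 35) = 680*59 = 40120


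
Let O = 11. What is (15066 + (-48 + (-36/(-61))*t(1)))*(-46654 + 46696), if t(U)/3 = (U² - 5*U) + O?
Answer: 38507868/61 ≈ 6.3128e+5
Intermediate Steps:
t(U) = 33 - 15*U + 3*U² (t(U) = 3*((U² - 5*U) + 11) = 3*(11 + U² - 5*U) = 33 - 15*U + 3*U²)
(15066 + (-48 + (-36/(-61))*t(1)))*(-46654 + 46696) = (15066 + (-48 + (-36/(-61))*(33 - 15*1 + 3*1²)))*(-46654 + 46696) = (15066 + (-48 + (-36*(-1/61))*(33 - 15 + 3*1)))*42 = (15066 + (-48 + 36*(33 - 15 + 3)/61))*42 = (15066 + (-48 + (36/61)*21))*42 = (15066 + (-48 + 756/61))*42 = (15066 - 2172/61)*42 = (916854/61)*42 = 38507868/61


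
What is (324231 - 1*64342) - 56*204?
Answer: 248465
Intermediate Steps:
(324231 - 1*64342) - 56*204 = (324231 - 64342) - 11424 = 259889 - 11424 = 248465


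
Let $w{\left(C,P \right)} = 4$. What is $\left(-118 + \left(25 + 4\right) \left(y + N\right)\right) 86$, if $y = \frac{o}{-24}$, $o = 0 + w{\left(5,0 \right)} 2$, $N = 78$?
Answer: $\frac{550658}{3} \approx 1.8355 \cdot 10^{5}$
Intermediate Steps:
$o = 8$ ($o = 0 + 4 \cdot 2 = 0 + 8 = 8$)
$y = - \frac{1}{3}$ ($y = \frac{8}{-24} = 8 \left(- \frac{1}{24}\right) = - \frac{1}{3} \approx -0.33333$)
$\left(-118 + \left(25 + 4\right) \left(y + N\right)\right) 86 = \left(-118 + \left(25 + 4\right) \left(- \frac{1}{3} + 78\right)\right) 86 = \left(-118 + 29 \cdot \frac{233}{3}\right) 86 = \left(-118 + \frac{6757}{3}\right) 86 = \frac{6403}{3} \cdot 86 = \frac{550658}{3}$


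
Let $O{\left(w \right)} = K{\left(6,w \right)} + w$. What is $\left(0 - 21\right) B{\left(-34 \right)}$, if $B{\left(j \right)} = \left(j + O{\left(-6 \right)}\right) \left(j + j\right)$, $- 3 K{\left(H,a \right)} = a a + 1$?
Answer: $-74732$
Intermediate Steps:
$K{\left(H,a \right)} = - \frac{1}{3} - \frac{a^{2}}{3}$ ($K{\left(H,a \right)} = - \frac{a a + 1}{3} = - \frac{a^{2} + 1}{3} = - \frac{1 + a^{2}}{3} = - \frac{1}{3} - \frac{a^{2}}{3}$)
$O{\left(w \right)} = - \frac{1}{3} + w - \frac{w^{2}}{3}$ ($O{\left(w \right)} = \left(- \frac{1}{3} - \frac{w^{2}}{3}\right) + w = - \frac{1}{3} + w - \frac{w^{2}}{3}$)
$B{\left(j \right)} = 2 j \left(- \frac{55}{3} + j\right)$ ($B{\left(j \right)} = \left(j - \left(\frac{19}{3} + 12\right)\right) \left(j + j\right) = \left(j - \frac{55}{3}\right) 2 j = \left(- \frac{55}{3} + j\right) 2 j = 2 j \left(- \frac{55}{3} + j\right)$)
$\left(0 - 21\right) B{\left(-34 \right)} = \left(0 - 21\right) \frac{2}{3} \left(-34\right) \left(-55 + 3 \left(-34\right)\right) = \left(0 - 21\right) \frac{2}{3} \left(-34\right) \left(-55 - 102\right) = - 21 \cdot \frac{2}{3} \left(-34\right) \left(-157\right) = \left(-21\right) \frac{10676}{3} = -74732$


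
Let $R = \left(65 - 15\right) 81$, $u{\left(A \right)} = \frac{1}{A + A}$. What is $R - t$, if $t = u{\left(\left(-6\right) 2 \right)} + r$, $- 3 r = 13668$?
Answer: $\frac{206545}{24} \approx 8606.0$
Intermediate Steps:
$r = -4556$ ($r = \left(- \frac{1}{3}\right) 13668 = -4556$)
$u{\left(A \right)} = \frac{1}{2 A}$
$R = 4050$ ($R = 50 \cdot 81 = 4050$)
$t = - \frac{109345}{24}$ ($t = \frac{1}{2 \left(\left(-6\right) 2\right)} - 4556 = \frac{1}{2 \left(-12\right)} - 4556 = \frac{1}{2} \left(- \frac{1}{12}\right) - 4556 = - \frac{1}{24} - 4556 = - \frac{109345}{24} \approx -4556.0$)
$R - t = 4050 - - \frac{109345}{24} = 4050 + \frac{109345}{24} = \frac{206545}{24}$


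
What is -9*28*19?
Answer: -4788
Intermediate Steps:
-9*28*19 = -252*19 = -4788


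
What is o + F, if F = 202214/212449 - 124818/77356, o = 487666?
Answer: 4007196032230503/8217102422 ≈ 4.8767e+5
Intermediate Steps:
F = -5437496549/8217102422 (F = 202214*(1/212449) - 124818*1/77356 = 202214/212449 - 62409/38678 = -5437496549/8217102422 ≈ -0.66173)
o + F = 487666 - 5437496549/8217102422 = 4007196032230503/8217102422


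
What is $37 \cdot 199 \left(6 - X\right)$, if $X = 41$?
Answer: $-257705$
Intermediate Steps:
$37 \cdot 199 \left(6 - X\right) = 37 \cdot 199 \left(6 - 41\right) = 7363 \left(6 - 41\right) = 7363 \left(-35\right) = -257705$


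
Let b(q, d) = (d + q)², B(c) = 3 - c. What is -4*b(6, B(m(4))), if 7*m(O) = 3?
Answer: -14400/49 ≈ -293.88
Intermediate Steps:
m(O) = 3/7 (m(O) = (⅐)*3 = 3/7)
-4*b(6, B(m(4))) = -4*((3 - 1*3/7) + 6)² = -4*((3 - 3/7) + 6)² = -4*(18/7 + 6)² = -4*(60/7)² = -4*3600/49 = -14400/49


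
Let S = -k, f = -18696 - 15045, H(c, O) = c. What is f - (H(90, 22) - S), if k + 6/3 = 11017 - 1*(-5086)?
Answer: -49932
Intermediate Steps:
f = -33741
k = 16101 (k = -2 + (11017 - 1*(-5086)) = -2 + (11017 + 5086) = -2 + 16103 = 16101)
S = -16101 (S = -1*16101 = -16101)
f - (H(90, 22) - S) = -33741 - (90 - 1*(-16101)) = -33741 - (90 + 16101) = -33741 - 1*16191 = -33741 - 16191 = -49932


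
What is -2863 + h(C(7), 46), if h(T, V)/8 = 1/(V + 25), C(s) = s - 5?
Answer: -203265/71 ≈ -2862.9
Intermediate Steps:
C(s) = -5 + s
h(T, V) = 8/(25 + V) (h(T, V) = 8/(V + 25) = 8/(25 + V))
-2863 + h(C(7), 46) = -2863 + 8/(25 + 46) = -2863 + 8/71 = -203265/71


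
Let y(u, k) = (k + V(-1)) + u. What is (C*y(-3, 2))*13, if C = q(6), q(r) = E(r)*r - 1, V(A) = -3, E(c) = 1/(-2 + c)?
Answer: -26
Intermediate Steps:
q(r) = -1 + r/(-2 + r) (q(r) = r/(-2 + r) - 1 = -1 + r/(-2 + r))
y(u, k) = -3 + k + u (y(u, k) = (k - 3) + u = (-3 + k) + u = -3 + k + u)
C = ½ (C = 2/(-2 + 6) = 2/4 = 2*(¼) = ½ ≈ 0.50000)
(C*y(-3, 2))*13 = ((-3 + 2 - 3)/2)*13 = ((½)*(-4))*13 = -2*13 = -26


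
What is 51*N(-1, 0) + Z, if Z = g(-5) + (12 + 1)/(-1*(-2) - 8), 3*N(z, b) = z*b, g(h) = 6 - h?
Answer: 53/6 ≈ 8.8333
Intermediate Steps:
N(z, b) = b*z/3 (N(z, b) = (z*b)/3 = (b*z)/3 = b*z/3)
Z = 53/6 (Z = (6 - 1*(-5)) + (12 + 1)/(-1*(-2) - 8) = (6 + 5) + 13/(2 - 8) = 11 + 13/(-6) = 11 + 13*(-⅙) = 11 - 13/6 = 53/6 ≈ 8.8333)
51*N(-1, 0) + Z = 51*((⅓)*0*(-1)) + 53/6 = 51*0 + 53/6 = 0 + 53/6 = 53/6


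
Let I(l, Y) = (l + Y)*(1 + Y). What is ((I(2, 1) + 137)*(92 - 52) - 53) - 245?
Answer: 5422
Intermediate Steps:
I(l, Y) = (1 + Y)*(Y + l) (I(l, Y) = (Y + l)*(1 + Y) = (1 + Y)*(Y + l))
((I(2, 1) + 137)*(92 - 52) - 53) - 245 = (((1 + 2 + 1**2 + 1*2) + 137)*(92 - 52) - 53) - 245 = (((1 + 2 + 1 + 2) + 137)*40 - 53) - 245 = ((6 + 137)*40 - 53) - 245 = (143*40 - 53) - 245 = (5720 - 53) - 245 = 5667 - 245 = 5422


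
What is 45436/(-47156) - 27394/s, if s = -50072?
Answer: -122909991/295149404 ≈ -0.41643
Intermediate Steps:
45436/(-47156) - 27394/s = 45436/(-47156) - 27394/(-50072) = 45436*(-1/47156) - 27394*(-1/50072) = -11359/11789 + 13697/25036 = -122909991/295149404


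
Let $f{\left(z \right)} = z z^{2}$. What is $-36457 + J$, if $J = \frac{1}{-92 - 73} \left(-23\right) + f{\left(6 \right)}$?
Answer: $- \frac{5979742}{165} \approx -36241.0$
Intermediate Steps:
$f{\left(z \right)} = z^{3}$
$J = \frac{35663}{165}$ ($J = \frac{1}{-92 - 73} \left(-23\right) + 6^{3} = \frac{1}{-165} \left(-23\right) + 216 = \left(- \frac{1}{165}\right) \left(-23\right) + 216 = \frac{23}{165} + 216 = \frac{35663}{165} \approx 216.14$)
$-36457 + J = -36457 + \frac{35663}{165} = - \frac{5979742}{165}$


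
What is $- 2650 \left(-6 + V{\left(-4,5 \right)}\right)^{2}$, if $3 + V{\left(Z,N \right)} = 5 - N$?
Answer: $-214650$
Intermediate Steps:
$V{\left(Z,N \right)} = 2 - N$ ($V{\left(Z,N \right)} = -3 - \left(-5 + N\right) = 2 - N$)
$- 2650 \left(-6 + V{\left(-4,5 \right)}\right)^{2} = - 2650 \left(-6 + \left(2 - 5\right)\right)^{2} = - 2650 \left(-6 - 3\right)^{2} = - 2650 \left(-9\right)^{2} = \left(-2650\right) 81 = -214650$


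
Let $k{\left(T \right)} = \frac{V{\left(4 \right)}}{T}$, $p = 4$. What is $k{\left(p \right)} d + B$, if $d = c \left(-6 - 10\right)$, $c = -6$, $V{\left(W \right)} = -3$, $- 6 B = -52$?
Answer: $- \frac{190}{3} \approx -63.333$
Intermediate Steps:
$B = \frac{26}{3}$ ($B = \left(- \frac{1}{6}\right) \left(-52\right) = \frac{26}{3} \approx 8.6667$)
$k{\left(T \right)} = - \frac{3}{T}$
$d = 96$ ($d = - 6 \left(-6 - 10\right) = \left(-6\right) \left(-16\right) = 96$)
$k{\left(p \right)} d + B = - \frac{3}{4} \cdot 96 + \frac{26}{3} = \left(-3\right) \frac{1}{4} \cdot 96 + \frac{26}{3} = \left(- \frac{3}{4}\right) 96 + \frac{26}{3} = -72 + \frac{26}{3} = - \frac{190}{3}$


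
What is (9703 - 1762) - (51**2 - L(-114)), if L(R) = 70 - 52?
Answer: 5358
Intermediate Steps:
L(R) = 18
(9703 - 1762) - (51**2 - L(-114)) = (9703 - 1762) - (51**2 - 1*18) = 7941 - (2601 - 18) = 7941 - 1*2583 = 7941 - 2583 = 5358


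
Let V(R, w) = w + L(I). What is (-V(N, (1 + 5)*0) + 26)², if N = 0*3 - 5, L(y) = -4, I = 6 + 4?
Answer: 900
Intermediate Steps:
I = 10
N = -5 (N = 0 - 5 = -5)
V(R, w) = -4 + w (V(R, w) = w - 4 = -4 + w)
(-V(N, (1 + 5)*0) + 26)² = (-(-4 + (1 + 5)*0) + 26)² = (-(-4 + 6*0) + 26)² = (-(-4 + 0) + 26)² = (-1*(-4) + 26)² = (4 + 26)² = 30² = 900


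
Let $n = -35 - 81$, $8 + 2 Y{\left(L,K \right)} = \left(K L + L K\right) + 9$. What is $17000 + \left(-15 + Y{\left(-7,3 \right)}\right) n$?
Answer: $21118$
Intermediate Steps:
$Y{\left(L,K \right)} = \frac{1}{2} + K L$ ($Y{\left(L,K \right)} = -4 + \frac{\left(K L + L K\right) + 9}{2} = -4 + \frac{\left(K L + K L\right) + 9}{2} = -4 + \frac{2 K L + 9}{2} = -4 + \frac{9 + 2 K L}{2} = -4 + \left(\frac{9}{2} + K L\right) = \frac{1}{2} + K L$)
$n = -116$
$17000 + \left(-15 + Y{\left(-7,3 \right)}\right) n = 17000 + \left(-15 + \left(\frac{1}{2} + 3 \left(-7\right)\right)\right) \left(-116\right) = 17000 + \left(-15 + \left(\frac{1}{2} - 21\right)\right) \left(-116\right) = 17000 + \left(-15 - \frac{41}{2}\right) \left(-116\right) = 17000 - -4118 = 17000 + 4118 = 21118$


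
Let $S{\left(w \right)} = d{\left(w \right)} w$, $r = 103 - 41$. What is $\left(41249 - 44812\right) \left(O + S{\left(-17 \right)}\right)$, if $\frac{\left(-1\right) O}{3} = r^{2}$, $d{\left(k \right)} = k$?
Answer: $40058809$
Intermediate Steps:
$r = 62$
$S{\left(w \right)} = w^{2}$ ($S{\left(w \right)} = w w = w^{2}$)
$O = -11532$ ($O = - 3 \cdot 62^{2} = \left(-3\right) 3844 = -11532$)
$\left(41249 - 44812\right) \left(O + S{\left(-17 \right)}\right) = \left(41249 - 44812\right) \left(-11532 + \left(-17\right)^{2}\right) = - 3563 \left(-11532 + 289\right) = \left(-3563\right) \left(-11243\right) = 40058809$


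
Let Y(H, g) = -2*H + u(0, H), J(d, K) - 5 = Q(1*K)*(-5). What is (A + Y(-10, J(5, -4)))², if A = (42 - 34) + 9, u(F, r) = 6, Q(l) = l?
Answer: 1849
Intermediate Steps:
J(d, K) = 5 - 5*K (J(d, K) = 5 + (1*K)*(-5) = 5 + K*(-5) = 5 - 5*K)
Y(H, g) = 6 - 2*H (Y(H, g) = -2*H + 6 = 6 - 2*H)
A = 17 (A = 8 + 9 = 17)
(A + Y(-10, J(5, -4)))² = (17 + (6 - 2*(-10)))² = (17 + (6 + 20))² = (17 + 26)² = 43² = 1849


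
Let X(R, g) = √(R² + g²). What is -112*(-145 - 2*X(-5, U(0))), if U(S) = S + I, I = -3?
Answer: 16240 + 224*√34 ≈ 17546.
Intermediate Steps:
U(S) = -3 + S (U(S) = S - 3 = -3 + S)
-112*(-145 - 2*X(-5, U(0))) = -112*(-145 - 2*√((-5)² + (-3 + 0)²)) = -112*(-145 - 2*√(25 + (-3)²)) = -112*(-145 - 2*√(25 + 9)) = -112*(-145 - 2*√34) = 16240 + 224*√34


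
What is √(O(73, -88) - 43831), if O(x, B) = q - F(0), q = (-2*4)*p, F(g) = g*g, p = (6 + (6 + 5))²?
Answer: 3*I*√5127 ≈ 214.81*I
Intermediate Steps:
p = 289 (p = (6 + 11)² = 17² = 289)
F(g) = g²
q = -2312 (q = -2*4*289 = -8*289 = -2312)
O(x, B) = -2312 (O(x, B) = -2312 - 1*0² = -2312 - 1*0 = -2312 + 0 = -2312)
√(O(73, -88) - 43831) = √(-2312 - 43831) = √(-46143) = 3*I*√5127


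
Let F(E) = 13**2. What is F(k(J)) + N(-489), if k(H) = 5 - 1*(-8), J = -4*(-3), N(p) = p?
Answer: -320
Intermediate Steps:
J = 12
k(H) = 13 (k(H) = 5 + 8 = 13)
F(E) = 169
F(k(J)) + N(-489) = 169 - 489 = -320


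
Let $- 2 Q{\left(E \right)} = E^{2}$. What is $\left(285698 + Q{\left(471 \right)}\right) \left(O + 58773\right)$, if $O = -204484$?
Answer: $- \frac{50934008605}{2} \approx -2.5467 \cdot 10^{10}$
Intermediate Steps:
$Q{\left(E \right)} = - \frac{E^{2}}{2}$
$\left(285698 + Q{\left(471 \right)}\right) \left(O + 58773\right) = \left(285698 - \frac{471^{2}}{2}\right) \left(-204484 + 58773\right) = \left(285698 - \frac{221841}{2}\right) \left(-145711\right) = \frac{349555}{2} \left(-145711\right) = - \frac{50934008605}{2}$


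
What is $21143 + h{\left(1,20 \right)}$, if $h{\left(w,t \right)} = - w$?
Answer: $21142$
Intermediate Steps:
$21143 + h{\left(1,20 \right)} = 21143 - 1 = 21142$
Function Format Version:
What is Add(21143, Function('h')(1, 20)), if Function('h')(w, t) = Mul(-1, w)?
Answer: 21142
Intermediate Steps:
Add(21143, Function('h')(1, 20)) = Add(21143, Mul(-1, 1)) = Add(21143, -1) = 21142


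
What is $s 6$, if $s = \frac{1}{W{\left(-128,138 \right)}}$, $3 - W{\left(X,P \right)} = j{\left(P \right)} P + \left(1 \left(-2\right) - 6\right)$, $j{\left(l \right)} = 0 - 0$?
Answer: $\frac{6}{11} \approx 0.54545$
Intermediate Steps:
$j{\left(l \right)} = 0$ ($j{\left(l \right)} = 0 + 0 = 0$)
$W{\left(X,P \right)} = 11$ ($W{\left(X,P \right)} = 3 - \left(0 P + \left(1 \left(-2\right) - 6\right)\right) = 3 - \left(0 - 8\right) = 3 - -8 = 3 + 8 = 11$)
$s = \frac{1}{11} \approx 0.090909$
$s 6 = \frac{1}{11} \cdot 6 = \frac{6}{11}$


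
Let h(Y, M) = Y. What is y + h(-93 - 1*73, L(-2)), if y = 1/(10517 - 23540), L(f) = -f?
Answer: -2161819/13023 ≈ -166.00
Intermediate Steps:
y = -1/13023 (y = 1/(-13023) = -1/13023 ≈ -7.6787e-5)
y + h(-93 - 1*73, L(-2)) = -1/13023 + (-93 - 1*73) = -1/13023 + (-93 - 73) = -1/13023 - 166 = -2161819/13023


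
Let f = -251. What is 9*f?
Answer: -2259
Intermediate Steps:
9*f = 9*(-251) = -2259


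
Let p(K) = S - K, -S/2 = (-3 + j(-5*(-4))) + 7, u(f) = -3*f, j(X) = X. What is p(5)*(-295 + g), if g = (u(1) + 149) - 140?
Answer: 15317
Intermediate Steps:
S = -48 (S = -2*((-3 - 5*(-4)) + 7) = -2*((-3 + 20) + 7) = -2*(17 + 7) = -2*24 = -48)
g = 6 (g = (-3*1 + 149) - 140 = (-3 + 149) - 140 = 146 - 140 = 6)
p(K) = -48 - K
p(5)*(-295 + g) = (-48 - 1*5)*(-295 + 6) = (-48 - 5)*(-289) = -53*(-289) = 15317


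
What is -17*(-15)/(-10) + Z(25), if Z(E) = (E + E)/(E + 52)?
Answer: -3827/154 ≈ -24.851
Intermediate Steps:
Z(E) = 2*E/(52 + E) (Z(E) = (2*E)/(52 + E) = 2*E/(52 + E))
-17*(-15)/(-10) + Z(25) = -17*(-15)/(-10) + 2*25/(52 + 25) = 255*(-⅒) + 2*25/77 = -51/2 + 2*25*(1/77) = -51/2 + 50/77 = -3827/154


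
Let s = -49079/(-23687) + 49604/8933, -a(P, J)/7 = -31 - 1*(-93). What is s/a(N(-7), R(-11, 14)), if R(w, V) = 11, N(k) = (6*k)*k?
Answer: -230484665/13118950202 ≈ -0.017569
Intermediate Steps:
N(k) = 6*k**2
a(P, J) = -434 (a(P, J) = -7*(-31 - 1*(-93)) = -7*(-31 + 93) = -7*62 = -434)
s = 1613392655/211595971 (s = -49079*(-1/23687) + 49604*(1/8933) = 49079/23687 + 49604/8933 = 1613392655/211595971 ≈ 7.6249)
s/a(N(-7), R(-11, 14)) = (1613392655/211595971)/(-434) = (1613392655/211595971)*(-1/434) = -230484665/13118950202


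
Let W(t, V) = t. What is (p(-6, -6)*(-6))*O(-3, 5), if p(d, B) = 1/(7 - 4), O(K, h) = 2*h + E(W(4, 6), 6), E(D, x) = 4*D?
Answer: -52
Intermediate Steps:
O(K, h) = 16 + 2*h (O(K, h) = 2*h + 4*4 = 2*h + 16 = 16 + 2*h)
p(d, B) = ⅓ (p(d, B) = 1/3 = ⅓)
(p(-6, -6)*(-6))*O(-3, 5) = ((⅓)*(-6))*(16 + 2*5) = -2*(16 + 10) = -2*26 = -52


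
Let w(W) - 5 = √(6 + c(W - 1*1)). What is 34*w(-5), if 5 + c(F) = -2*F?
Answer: 170 + 34*√13 ≈ 292.59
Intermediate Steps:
c(F) = -5 - 2*F
w(W) = 5 + √(3 - 2*W) (w(W) = 5 + √(6 + (-5 - 2*(W - 1*1))) = 5 + √(6 + (-5 - 2*(W - 1))) = 5 + √(6 + (-5 - 2*(-1 + W))) = 5 + √(6 + (-5 + (2 - 2*W))) = 5 + √(6 + (-3 - 2*W)) = 5 + √(3 - 2*W))
34*w(-5) = 34*(5 + √(3 - 2*(-5))) = 34*(5 + √(3 + 10)) = 34*(5 + √13) = 170 + 34*√13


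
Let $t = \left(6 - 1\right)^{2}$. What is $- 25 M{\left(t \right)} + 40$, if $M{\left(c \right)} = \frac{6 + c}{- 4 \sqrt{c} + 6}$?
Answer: $\frac{1335}{14} \approx 95.357$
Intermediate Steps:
$t = 25$ ($t = 5^{2} = 25$)
$M{\left(c \right)} = \frac{6 + c}{6 - 4 \sqrt{c}}$
$- 25 M{\left(t \right)} + 40 = - 25 \frac{-6 - 25}{2 \left(-3 + 2 \sqrt{25}\right)} + 40 = - 25 \frac{-6 - 25}{2 \left(-3 + 2 \cdot 5\right)} + 40 = - 25 \cdot \frac{1}{2} \frac{1}{-3 + 10} \left(-31\right) + 40 = - 25 \cdot \frac{1}{2} \cdot \frac{1}{7} \left(-31\right) + 40 = \left(-25\right) \left(- \frac{31}{14}\right) + 40 = \frac{775}{14} + 40 = \frac{1335}{14}$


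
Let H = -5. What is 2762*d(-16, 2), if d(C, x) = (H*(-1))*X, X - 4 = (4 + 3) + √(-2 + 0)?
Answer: 151910 + 13810*I*√2 ≈ 1.5191e+5 + 19530.0*I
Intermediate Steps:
X = 11 + I*√2 (X = 4 + ((4 + 3) + √(-2 + 0)) = 4 + (7 + √(-2)) = 4 + (7 + I*√2) = 11 + I*√2 ≈ 11.0 + 1.4142*I)
d(C, x) = 55 + 5*I*√2 (d(C, x) = (-5*(-1))*(11 + I*√2) = 5*(11 + I*√2) = 55 + 5*I*√2)
2762*d(-16, 2) = 2762*(55 + 5*I*√2) = 151910 + 13810*I*√2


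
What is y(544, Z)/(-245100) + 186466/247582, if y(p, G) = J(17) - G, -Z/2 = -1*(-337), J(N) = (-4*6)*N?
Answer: 600486313/798451950 ≈ 0.75206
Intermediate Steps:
J(N) = -24*N
Z = -674 (Z = -(-2)*(-337) = -2*337 = -674)
y(p, G) = -408 - G (y(p, G) = -24*17 - G = -408 - G)
y(544, Z)/(-245100) + 186466/247582 = (-408 - 1*(-674))/(-245100) + 186466/247582 = (-408 + 674)*(-1/245100) + 186466*(1/247582) = 266*(-1/245100) + 93233/123791 = -7/6450 + 93233/123791 = 600486313/798451950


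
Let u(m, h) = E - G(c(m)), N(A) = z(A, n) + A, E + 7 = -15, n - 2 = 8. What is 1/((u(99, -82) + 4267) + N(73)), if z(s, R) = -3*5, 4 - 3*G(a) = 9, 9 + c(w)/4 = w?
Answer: 3/12914 ≈ 0.00023231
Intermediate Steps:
c(w) = -36 + 4*w
G(a) = -5/3 (G(a) = 4/3 - ⅓*9 = 4/3 - 3 = -5/3)
n = 10 (n = 2 + 8 = 10)
E = -22 (E = -7 - 15 = -22)
z(s, R) = -15
N(A) = -15 + A
u(m, h) = -61/3 (u(m, h) = -22 - 1*(-5/3) = -22 + 5/3 = -61/3)
1/((u(99, -82) + 4267) + N(73)) = 1/((-61/3 + 4267) + (-15 + 73)) = 1/(12740/3 + 58) = 1/(12914/3) = 3/12914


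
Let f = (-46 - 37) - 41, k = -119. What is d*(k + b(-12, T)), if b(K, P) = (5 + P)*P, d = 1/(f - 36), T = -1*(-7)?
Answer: 7/32 ≈ 0.21875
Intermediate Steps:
T = 7
f = -124 (f = -83 - 41 = -124)
d = -1/160 (d = 1/(-124 - 36) = 1/(-160) = -1/160 ≈ -0.0062500)
b(K, P) = P*(5 + P)
d*(k + b(-12, T)) = -(-119 + 7*(5 + 7))/160 = -(-119 + 7*12)/160 = -(-119 + 84)/160 = -1/160*(-35) = 7/32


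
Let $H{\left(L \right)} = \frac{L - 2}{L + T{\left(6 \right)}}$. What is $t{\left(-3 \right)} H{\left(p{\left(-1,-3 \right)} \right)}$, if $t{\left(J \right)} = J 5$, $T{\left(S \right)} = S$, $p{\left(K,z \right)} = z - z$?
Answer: $5$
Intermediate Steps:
$p{\left(K,z \right)} = 0$
$t{\left(J \right)} = 5 J$
$H{\left(L \right)} = \frac{-2 + L}{6 + L}$ ($H{\left(L \right)} = \frac{L - 2}{L + 6} = \frac{-2 + L}{6 + L}$)
$t{\left(-3 \right)} H{\left(p{\left(-1,-3 \right)} \right)} = 5 \left(-3\right) \frac{-2 + 0}{6 + 0} = - 15 \cdot \frac{1}{6} \left(-2\right) = \left(-15\right) \left(- \frac{1}{3}\right) = 5$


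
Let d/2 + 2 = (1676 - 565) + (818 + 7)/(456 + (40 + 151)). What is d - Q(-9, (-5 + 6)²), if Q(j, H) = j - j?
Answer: 1436696/647 ≈ 2220.6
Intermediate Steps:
Q(j, H) = 0
d = 1436696/647 (d = -4 + 2*((1676 - 565) + (818 + 7)/(456 + (40 + 151))) = -4 + 2*(1111 + 825/(456 + 191)) = -4 + 2*(1111 + 825/647) = -4 + 2*(719642/647) = -4 + 1439284/647 = 1436696/647 ≈ 2220.6)
d - Q(-9, (-5 + 6)²) = 1436696/647 - 1*0 = 1436696/647 + 0 = 1436696/647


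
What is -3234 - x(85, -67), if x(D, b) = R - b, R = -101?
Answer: -3200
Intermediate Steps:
x(D, b) = -101 - b
-3234 - x(85, -67) = -3234 - (-101 - 1*(-67)) = -3234 - (-101 + 67) = -3234 - 1*(-34) = -3234 + 34 = -3200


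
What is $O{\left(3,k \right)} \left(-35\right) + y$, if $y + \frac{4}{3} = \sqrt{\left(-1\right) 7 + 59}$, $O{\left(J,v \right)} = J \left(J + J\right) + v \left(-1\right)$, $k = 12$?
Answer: $- \frac{634}{3} + 2 \sqrt{13} \approx -204.12$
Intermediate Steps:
$O{\left(J,v \right)} = - v + 2 J^{2}$ ($O{\left(J,v \right)} = J 2 J - v = 2 J^{2} - v = - v + 2 J^{2}$)
$y = - \frac{4}{3} + 2 \sqrt{13}$ ($y = - \frac{4}{3} + \sqrt{\left(-1\right) 7 + 59} = - \frac{4}{3} + \sqrt{-7 + 59} = - \frac{4}{3} + \sqrt{52} = - \frac{4}{3} + 2 \sqrt{13} \approx 5.8778$)
$O{\left(3,k \right)} \left(-35\right) + y = \left(\left(-1\right) 12 + 2 \cdot 3^{2}\right) \left(-35\right) - \left(\frac{4}{3} - 2 \sqrt{13}\right) = \left(-12 + 2 \cdot 9\right) \left(-35\right) - \left(\frac{4}{3} - 2 \sqrt{13}\right) = \left(-12 + 18\right) \left(-35\right) - \left(\frac{4}{3} - 2 \sqrt{13}\right) = 6 \left(-35\right) - \left(\frac{4}{3} - 2 \sqrt{13}\right) = -210 - \left(\frac{4}{3} - 2 \sqrt{13}\right) = - \frac{634}{3} + 2 \sqrt{13}$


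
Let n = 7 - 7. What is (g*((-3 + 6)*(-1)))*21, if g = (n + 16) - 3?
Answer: -819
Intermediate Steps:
n = 0
g = 13 (g = (0 + 16) - 3 = 16 - 3 = 13)
(g*((-3 + 6)*(-1)))*21 = (13*((-3 + 6)*(-1)))*21 = (13*(3*(-1)))*21 = (13*(-3))*21 = -39*21 = -819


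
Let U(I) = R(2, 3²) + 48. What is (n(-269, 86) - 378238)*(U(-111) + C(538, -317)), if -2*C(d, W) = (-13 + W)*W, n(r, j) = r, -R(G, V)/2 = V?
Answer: 19786453425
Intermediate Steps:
R(G, V) = -2*V
U(I) = 30 (U(I) = -2*3² + 48 = -2*9 + 48 = -18 + 48 = 30)
C(d, W) = -W*(-13 + W)/2 (C(d, W) = -(-13 + W)*W/2 = -W*(-13 + W)/2)
(n(-269, 86) - 378238)*(U(-111) + C(538, -317)) = (-269 - 378238)*(30 + (½)*(-317)*(13 - 1*(-317))) = -378507*(30 + (½)*(-317)*(13 + 317)) = -378507*(30 + (½)*(-317)*330) = -378507*(30 - 52305) = -378507*(-52275) = 19786453425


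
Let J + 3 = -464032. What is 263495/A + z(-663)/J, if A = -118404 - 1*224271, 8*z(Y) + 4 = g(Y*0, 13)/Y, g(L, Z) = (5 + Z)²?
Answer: -216174615377/281135326329 ≈ -0.76893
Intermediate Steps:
z(Y) = -½ + 81/(2*Y) (z(Y) = -½ + ((5 + 13)²/Y)/8 = -½ + (18²/Y)/8 = -½ + (324/Y)/8 = -½ + 81/(2*Y))
J = -464035 (J = -3 - 464032 = -464035)
A = -342675 (A = -118404 - 224271 = -342675)
263495/A + z(-663)/J = 263495/(-342675) + ((½)*(81 - 1*(-663))/(-663))/(-464035) = 263495*(-1/342675) + ((½)*(-1/663)*(81 + 663))*(-1/464035) = -52699/68535 + ((½)*(-1/663)*744)*(-1/464035) = -52699/68535 - 124/221*(-1/464035) = -52699/68535 + 124/102551735 = -216174615377/281135326329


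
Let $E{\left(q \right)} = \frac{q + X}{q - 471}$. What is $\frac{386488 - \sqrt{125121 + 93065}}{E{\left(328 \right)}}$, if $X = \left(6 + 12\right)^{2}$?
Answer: $- \frac{13816946}{163} + \frac{143 \sqrt{218186}}{652} \approx -84664.0$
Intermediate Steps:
$X = 324$ ($X = 18^{2} = 324$)
$E{\left(q \right)} = \frac{324 + q}{-471 + q}$ ($E{\left(q \right)} = \frac{q + 324}{q - 471} = \frac{324 + q}{-471 + q}$)
$\frac{386488 - \sqrt{125121 + 93065}}{E{\left(328 \right)}} = \frac{386488 - \sqrt{125121 + 93065}}{\frac{1}{-471 + 328} \left(324 + 328\right)} = \frac{386488 - \sqrt{218186}}{\frac{1}{-143} \cdot 652} = \frac{386488 - \sqrt{218186}}{\left(- \frac{1}{143}\right) 652} = \frac{386488 - \sqrt{218186}}{- \frac{652}{143}} = \left(386488 - \sqrt{218186}\right) \left(- \frac{143}{652}\right) = - \frac{13816946}{163} + \frac{143 \sqrt{218186}}{652}$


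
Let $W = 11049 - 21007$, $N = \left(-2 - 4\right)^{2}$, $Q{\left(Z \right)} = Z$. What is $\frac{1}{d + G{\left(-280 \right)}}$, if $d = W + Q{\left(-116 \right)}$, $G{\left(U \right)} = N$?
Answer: $- \frac{1}{10038} \approx -9.9621 \cdot 10^{-5}$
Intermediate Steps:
$N = 36$ ($N = \left(-6\right)^{2} = 36$)
$W = -9958$
$G{\left(U \right)} = 36$
$d = -10074$ ($d = -9958 - 116 = -10074$)
$\frac{1}{d + G{\left(-280 \right)}} = \frac{1}{-10074 + 36} = \frac{1}{-10038} = - \frac{1}{10038}$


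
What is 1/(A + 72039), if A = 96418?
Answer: 1/168457 ≈ 5.9362e-6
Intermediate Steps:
1/(A + 72039) = 1/(96418 + 72039) = 1/168457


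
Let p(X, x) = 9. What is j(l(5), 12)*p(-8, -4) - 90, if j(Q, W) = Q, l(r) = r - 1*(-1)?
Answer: -36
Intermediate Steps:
l(r) = 1 + r (l(r) = r + 1 = 1 + r)
j(l(5), 12)*p(-8, -4) - 90 = (1 + 5)*9 - 90 = 6*9 - 90 = 54 - 90 = -36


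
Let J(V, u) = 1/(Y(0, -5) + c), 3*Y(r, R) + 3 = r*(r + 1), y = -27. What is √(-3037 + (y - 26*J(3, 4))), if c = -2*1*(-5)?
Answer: I*√27602/3 ≈ 55.38*I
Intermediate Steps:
c = 10 (c = -2*(-5) = 10)
Y(r, R) = -1 + r*(1 + r)/3 (Y(r, R) = -1 + (r*(r + 1))/3 = -1 + (r*(1 + r))/3 = -1 + r*(1 + r)/3)
J(V, u) = ⅑ (J(V, u) = 1/((-1 + (⅓)*0 + (⅓)*0²) + 10) = 1/((-1 + 0 + (⅓)*0) + 10) = 1/((-1 + 0 + 0) + 10) = 1/(-1 + 10) = 1/9 = ⅑)
√(-3037 + (y - 26*J(3, 4))) = √(-3037 + (-27 - 26*⅑)) = √(-3037 + (-27 - 26/9)) = √(-3037 - 269/9) = √(-27602/9) = I*√27602/3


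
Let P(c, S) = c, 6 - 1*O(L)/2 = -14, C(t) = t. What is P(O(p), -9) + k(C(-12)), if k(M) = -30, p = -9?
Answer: 10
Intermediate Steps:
O(L) = 40 (O(L) = 12 - 2*(-14) = 12 + 28 = 40)
P(O(p), -9) + k(C(-12)) = 40 - 30 = 10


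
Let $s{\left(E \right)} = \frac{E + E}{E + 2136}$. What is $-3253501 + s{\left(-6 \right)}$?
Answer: $- \frac{1154992857}{355} \approx -3.2535 \cdot 10^{6}$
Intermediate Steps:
$s{\left(E \right)} = \frac{2 E}{2136 + E}$
$-3253501 + s{\left(-6 \right)} = -3253501 + 2 \left(-6\right) \frac{1}{2136 - 6} = -3253501 + 2 \left(-6\right) \frac{1}{2130} = -3253501 - \frac{2}{355} = - \frac{1154992857}{355}$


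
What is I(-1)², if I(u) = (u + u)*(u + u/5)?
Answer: 144/25 ≈ 5.7600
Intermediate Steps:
I(u) = 12*u²/5 (I(u) = (2*u)*(u + u*(⅕)) = (2*u)*(u + u/5) = (2*u)*(6*u/5) = 12*u²/5)
I(-1)² = ((12/5)*(-1)²)² = ((12/5)*1)² = (12/5)² = 144/25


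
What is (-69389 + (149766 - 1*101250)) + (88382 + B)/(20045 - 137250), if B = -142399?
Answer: -2446365948/117205 ≈ -20873.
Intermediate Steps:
(-69389 + (149766 - 1*101250)) + (88382 + B)/(20045 - 137250) = (-69389 + (149766 - 1*101250)) + (88382 - 142399)/(20045 - 137250) = (-69389 + (149766 - 101250)) - 54017/(-117205) = (-69389 + 48516) - 54017*(-1/117205) = -20873 + 54017/117205 = -2446365948/117205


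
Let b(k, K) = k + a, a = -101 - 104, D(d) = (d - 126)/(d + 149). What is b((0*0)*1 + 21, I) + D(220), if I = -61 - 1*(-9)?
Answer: -67802/369 ≈ -183.75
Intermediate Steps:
D(d) = (-126 + d)/(149 + d)
I = -52 (I = -61 + 9 = -52)
a = -205
b(k, K) = -205 + k (b(k, K) = k - 205 = -205 + k)
b((0*0)*1 + 21, I) + D(220) = (-205 + ((0*0)*1 + 21)) + (-126 + 220)/(149 + 220) = (-205 + (0*1 + 21)) + 94/369 = (-205 + (0 + 21)) + (1/369)*94 = (-205 + 21) + 94/369 = -184 + 94/369 = -67802/369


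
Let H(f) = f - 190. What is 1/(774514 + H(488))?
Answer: 1/774812 ≈ 1.2906e-6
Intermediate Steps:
H(f) = -190 + f
1/(774514 + H(488)) = 1/(774514 + (-190 + 488)) = 1/(774514 + 298) = 1/774812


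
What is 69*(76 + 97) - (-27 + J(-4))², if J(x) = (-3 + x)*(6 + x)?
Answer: 10256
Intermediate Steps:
69*(76 + 97) - (-27 + J(-4))² = 69*(76 + 97) - (-27 + (-18 + (-4)² + 3*(-4)))² = 69*173 - (-27 + (-18 + 16 - 12))² = 11937 - (-27 - 14)² = 11937 - 1*(-41)² = 11937 - 1*1681 = 11937 - 1681 = 10256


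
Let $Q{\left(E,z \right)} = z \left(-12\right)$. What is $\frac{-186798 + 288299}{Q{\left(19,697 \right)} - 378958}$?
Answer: $- \frac{101501}{387322} \approx -0.26206$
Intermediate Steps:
$Q{\left(E,z \right)} = - 12 z$
$\frac{-186798 + 288299}{Q{\left(19,697 \right)} - 378958} = \frac{-186798 + 288299}{\left(-12\right) 697 - 378958} = \frac{101501}{-8364 - 378958} = \frac{101501}{-387322} = 101501 \left(- \frac{1}{387322}\right) = - \frac{101501}{387322}$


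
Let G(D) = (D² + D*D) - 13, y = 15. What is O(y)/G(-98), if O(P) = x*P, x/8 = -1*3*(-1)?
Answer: 72/3839 ≈ 0.018755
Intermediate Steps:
x = 24 (x = 8*(-1*3*(-1)) = 8*(-3*(-1)) = 8*3 = 24)
O(P) = 24*P
G(D) = -13 + 2*D² (G(D) = (D² + D²) - 13 = 2*D² - 13 = -13 + 2*D²)
O(y)/G(-98) = (24*15)/(-13 + 2*(-98)²) = 360/(-13 + 2*9604) = 360/(-13 + 19208) = 360/19195 = 360*(1/19195) = 72/3839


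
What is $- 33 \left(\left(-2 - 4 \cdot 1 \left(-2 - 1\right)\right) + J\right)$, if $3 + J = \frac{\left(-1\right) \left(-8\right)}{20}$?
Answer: $- \frac{1221}{5} \approx -244.2$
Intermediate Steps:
$J = - \frac{13}{5}$ ($J = -3 + \frac{\left(-1\right) \left(-8\right)}{20} = -3 + 8 \cdot \frac{1}{20} = -3 + \frac{2}{5} = - \frac{13}{5} \approx -2.6$)
$- 33 \left(\left(-2 - 4 \cdot 1 \left(-2 - 1\right)\right) + J\right) = - 33 \left(\left(-2 - 4 \cdot 1 \left(-2 - 1\right)\right) - \frac{13}{5}\right) = - 33 \left(\left(-2 - 4 \left(-2 - 1\right)\right) - \frac{13}{5}\right) = - 33 \left(\left(-2 - 4 \left(-3\right)\right) - \frac{13}{5}\right) = - 33 \left(\left(-2 - -12\right) - \frac{13}{5}\right) = - 33 \left(\left(-2 + 12\right) - \frac{13}{5}\right) = - 33 \left(10 - \frac{13}{5}\right) = \left(-33\right) \frac{37}{5} = - \frac{1221}{5}$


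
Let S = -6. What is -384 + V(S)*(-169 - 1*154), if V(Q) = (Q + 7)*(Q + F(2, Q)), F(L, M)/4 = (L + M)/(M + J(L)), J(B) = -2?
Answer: 908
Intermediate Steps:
F(L, M) = 4*(L + M)/(-2 + M) (F(L, M) = 4*((L + M)/(M - 2)) = 4*((L + M)/(-2 + M)) = 4*(L + M)/(-2 + M))
V(Q) = (7 + Q)*(Q + 4*(2 + Q)/(-2 + Q)) (V(Q) = (Q + 7)*(Q + 4*(2 + Q)/(-2 + Q)) = (7 + Q)*(Q + 4*(2 + Q)/(-2 + Q)))
-384 + V(S)*(-169 - 1*154) = -384 + ((56 + (-6)³ + 9*(-6)² + 22*(-6))/(-2 - 6))*(-169 - 1*154) = -384 + ((56 - 216 + 9*36 - 132)/(-8))*(-169 - 154) = -384 - (56 - 216 + 324 - 132)/8*(-323) = -384 - ⅛*32*(-323) = -384 - 4*(-323) = -384 + 1292 = 908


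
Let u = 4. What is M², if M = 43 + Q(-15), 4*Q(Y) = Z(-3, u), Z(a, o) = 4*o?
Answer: 2209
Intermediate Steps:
Q(Y) = 4 (Q(Y) = (4*4)/4 = (¼)*16 = 4)
M = 47 (M = 43 + 4 = 47)
M² = 47² = 2209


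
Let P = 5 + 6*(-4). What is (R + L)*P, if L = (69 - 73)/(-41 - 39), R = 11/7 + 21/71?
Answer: -362083/9940 ≈ -36.427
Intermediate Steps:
R = 928/497 (R = 11*(1/7) + 21*(1/71) = 11/7 + 21/71 = 928/497 ≈ 1.8672)
P = -19 (P = 5 - 24 = -19)
L = 1/20 (L = -4/(-80) = -4*(-1/80) = 1/20 ≈ 0.050000)
(R + L)*P = (928/497 + 1/20)*(-19) = (19057/9940)*(-19) = -362083/9940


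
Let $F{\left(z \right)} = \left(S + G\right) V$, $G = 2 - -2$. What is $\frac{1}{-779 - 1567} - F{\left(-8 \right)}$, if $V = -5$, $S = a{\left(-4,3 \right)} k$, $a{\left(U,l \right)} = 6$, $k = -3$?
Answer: $- \frac{164221}{2346} \approx -70.0$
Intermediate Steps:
$S = -18$ ($S = 6 \left(-3\right) = -18$)
$G = 4$ ($G = 2 + 2 = 4$)
$F{\left(z \right)} = 70$ ($F{\left(z \right)} = \left(-18 + 4\right) \left(-5\right) = \left(-14\right) \left(-5\right) = 70$)
$\frac{1}{-779 - 1567} - F{\left(-8 \right)} = \frac{1}{-779 - 1567} - 70 = \frac{1}{-2346} - 70 = - \frac{1}{2346} - 70 = - \frac{164221}{2346}$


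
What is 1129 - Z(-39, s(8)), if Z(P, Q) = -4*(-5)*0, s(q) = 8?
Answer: 1129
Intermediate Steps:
Z(P, Q) = 0 (Z(P, Q) = 20*0 = 0)
1129 - Z(-39, s(8)) = 1129 - 1*0 = 1129 + 0 = 1129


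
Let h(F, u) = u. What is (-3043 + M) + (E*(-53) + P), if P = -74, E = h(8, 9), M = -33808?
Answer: -37402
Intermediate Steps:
E = 9
(-3043 + M) + (E*(-53) + P) = (-3043 - 33808) + (9*(-53) - 74) = -36851 + (-477 - 74) = -36851 - 551 = -37402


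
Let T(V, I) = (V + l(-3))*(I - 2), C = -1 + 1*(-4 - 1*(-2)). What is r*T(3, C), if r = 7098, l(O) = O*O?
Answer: -425880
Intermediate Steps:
l(O) = O²
C = -3 (C = -1 + 1*(-4 + 2) = -1 + 1*(-2) = -1 - 2 = -3)
T(V, I) = (-2 + I)*(9 + V) (T(V, I) = (V + (-3)²)*(I - 2) = (V + 9)*(-2 + I) = (9 + V)*(-2 + I) = (-2 + I)*(9 + V))
r*T(3, C) = 7098*(-18 - 2*3 + 9*(-3) - 3*3) = 7098*(-18 - 6 - 27 - 9) = 7098*(-60) = -425880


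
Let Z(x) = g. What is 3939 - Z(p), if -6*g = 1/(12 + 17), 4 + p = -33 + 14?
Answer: 685387/174 ≈ 3939.0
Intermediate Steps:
p = -23 (p = -4 + (-33 + 14) = -4 - 19 = -23)
g = -1/174 (g = -1/(6*(12 + 17)) = -⅙/29 = -⅙*1/29 = -1/174 ≈ -0.0057471)
Z(x) = -1/174
3939 - Z(p) = 3939 - 1*(-1/174) = 3939 + 1/174 = 685387/174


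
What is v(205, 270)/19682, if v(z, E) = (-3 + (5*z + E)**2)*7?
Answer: 5869577/9841 ≈ 596.44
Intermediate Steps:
v(z, E) = -21 + 7*(E + 5*z)**2 (v(z, E) = (-3 + (E + 5*z)**2)*7 = -21 + 7*(E + 5*z)**2)
v(205, 270)/19682 = (-21 + 7*(270 + 5*205)**2)/19682 = (-21 + 7*(270 + 1025)**2)*(1/19682) = (-21 + 7*1295**2)*(1/19682) = (-21 + 7*1677025)*(1/19682) = (-21 + 11739175)*(1/19682) = 11739154*(1/19682) = 5869577/9841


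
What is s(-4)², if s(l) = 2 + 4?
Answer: 36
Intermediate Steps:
s(l) = 6
s(-4)² = 6² = 36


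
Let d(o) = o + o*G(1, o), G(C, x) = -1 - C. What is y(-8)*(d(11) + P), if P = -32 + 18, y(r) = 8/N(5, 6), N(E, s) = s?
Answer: -100/3 ≈ -33.333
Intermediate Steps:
y(r) = 4/3 (y(r) = 8/6 = 8*(⅙) = 4/3)
P = -14
d(o) = -o (d(o) = o + o*(-1 - 1*1) = o + o*(-1 - 1) = o + o*(-2) = o - 2*o = -o)
y(-8)*(d(11) + P) = 4*(-1*11 - 14)/3 = 4*(-11 - 14)/3 = (4/3)*(-25) = -100/3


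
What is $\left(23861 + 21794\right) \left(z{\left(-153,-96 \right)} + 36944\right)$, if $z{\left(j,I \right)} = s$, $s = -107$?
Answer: $1681793235$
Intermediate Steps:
$z{\left(j,I \right)} = -107$
$\left(23861 + 21794\right) \left(z{\left(-153,-96 \right)} + 36944\right) = \left(23861 + 21794\right) \left(-107 + 36944\right) = 45655 \cdot 36837 = 1681793235$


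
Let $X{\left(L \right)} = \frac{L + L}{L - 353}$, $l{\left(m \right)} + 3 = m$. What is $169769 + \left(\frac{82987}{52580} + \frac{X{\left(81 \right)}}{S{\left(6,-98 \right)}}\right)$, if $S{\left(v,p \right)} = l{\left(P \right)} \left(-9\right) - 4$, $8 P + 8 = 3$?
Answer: $\frac{34751004309271}{204693940} \approx 1.6977 \cdot 10^{5}$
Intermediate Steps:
$P = - \frac{5}{8}$ ($P = -1 + \frac{1}{8} \cdot 3 = -1 + \frac{3}{8} = - \frac{5}{8} \approx -0.625$)
$l{\left(m \right)} = -3 + m$
$S{\left(v,p \right)} = \frac{229}{8}$ ($S{\left(v,p \right)} = \left(-3 - \frac{5}{8}\right) \left(-9\right) - 4 = \left(- \frac{29}{8}\right) \left(-9\right) - 4 = \frac{261}{8} - 4 = \frac{229}{8}$)
$X{\left(L \right)} = \frac{2 L}{-353 + L}$
$169769 + \left(\frac{82987}{52580} + \frac{X{\left(81 \right)}}{S{\left(6,-98 \right)}}\right) = 169769 + \left(\frac{82987}{52580} + \frac{2 \cdot 81 \frac{1}{-353 + 81}}{\frac{229}{8}}\right) = 169769 + \left(82987 \cdot \frac{1}{52580} + 2 \cdot 81 \frac{1}{-272} \cdot \frac{8}{229}\right) = 169769 + \left(\frac{82987}{52580} + 2 \cdot 81 \left(- \frac{1}{272}\right) \frac{8}{229}\right) = 169769 + \left(\frac{82987}{52580} - \frac{81}{3893}\right) = 169769 + \frac{318809411}{204693940} = \frac{34751004309271}{204693940}$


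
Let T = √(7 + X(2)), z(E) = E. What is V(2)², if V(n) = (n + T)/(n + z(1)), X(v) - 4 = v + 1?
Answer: (2 + √14)²/9 ≈ 3.6630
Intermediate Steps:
X(v) = 5 + v (X(v) = 4 + (v + 1) = 4 + (1 + v) = 5 + v)
T = √14 (T = √(7 + (5 + 2)) = √(7 + 7) = √14 ≈ 3.7417)
V(n) = (n + √14)/(1 + n) (V(n) = (n + √14)/(n + 1) = (n + √14)/(1 + n))
V(2)² = ((2 + √14)/(1 + 2))² = ((2 + √14)/3)² = (⅔ + √14/3)²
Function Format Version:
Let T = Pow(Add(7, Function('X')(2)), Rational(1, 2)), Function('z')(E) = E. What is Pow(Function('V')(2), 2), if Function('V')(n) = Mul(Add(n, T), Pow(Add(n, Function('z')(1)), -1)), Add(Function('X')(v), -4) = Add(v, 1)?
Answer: Mul(Rational(1, 9), Pow(Add(2, Pow(14, Rational(1, 2))), 2)) ≈ 3.6630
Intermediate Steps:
Function('X')(v) = Add(5, v) (Function('X')(v) = Add(4, Add(v, 1)) = Add(4, Add(1, v)) = Add(5, v))
T = Pow(14, Rational(1, 2)) (T = Pow(Add(7, Add(5, 2)), Rational(1, 2)) = Pow(Add(7, 7), Rational(1, 2)) = Pow(14, Rational(1, 2)) ≈ 3.7417)
Function('V')(n) = Mul(Pow(Add(1, n), -1), Add(n, Pow(14, Rational(1, 2)))) (Function('V')(n) = Mul(Add(n, Pow(14, Rational(1, 2))), Pow(Add(n, 1), -1)) = Mul(Add(n, Pow(14, Rational(1, 2))), Pow(Add(1, n), -1)) = Mul(Pow(Add(1, n), -1), Add(n, Pow(14, Rational(1, 2)))))
Pow(Function('V')(2), 2) = Pow(Mul(Pow(Add(1, 2), -1), Add(2, Pow(14, Rational(1, 2)))), 2) = Pow(Mul(Pow(3, -1), Add(2, Pow(14, Rational(1, 2)))), 2) = Pow(Mul(Rational(1, 3), Add(2, Pow(14, Rational(1, 2)))), 2) = Pow(Add(Rational(2, 3), Mul(Rational(1, 3), Pow(14, Rational(1, 2)))), 2)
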